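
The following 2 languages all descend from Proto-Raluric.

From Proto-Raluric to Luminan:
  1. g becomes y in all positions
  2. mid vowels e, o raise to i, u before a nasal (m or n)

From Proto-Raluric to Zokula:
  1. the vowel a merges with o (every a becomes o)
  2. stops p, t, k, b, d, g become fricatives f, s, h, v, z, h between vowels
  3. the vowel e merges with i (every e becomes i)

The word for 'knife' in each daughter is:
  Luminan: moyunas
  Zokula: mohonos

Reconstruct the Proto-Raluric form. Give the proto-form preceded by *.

*mogonas

Position 3: Luminan has y, Zokula has h. Taking the neighbouring segments as reconstructed: Luminan y could go back to *g or *y; Zokula h could go back to *k or *g or *h — the one source consistent with every daughter is *g.
Position 6: Luminan has a, Zokula has o. Luminan preserves a here (none of its changes turn any other segment into a), so the proto-segment is *a.
Continuing position by position gives *mogonas; check it forward:
Luminan: start from *mogonas.
  rule 1 (unconditioned shift): mogonas → moyonas
  rule 2 (pre-nasal raising): moyonas → moyunas
  ⇒ Luminan moyunas
Zokula: *mogonas > mogonos > mohonos  (by vowel merger, intervocalic lenition)
No other proto-form is consistent with every reflex, so the reconstruction is *mogonas.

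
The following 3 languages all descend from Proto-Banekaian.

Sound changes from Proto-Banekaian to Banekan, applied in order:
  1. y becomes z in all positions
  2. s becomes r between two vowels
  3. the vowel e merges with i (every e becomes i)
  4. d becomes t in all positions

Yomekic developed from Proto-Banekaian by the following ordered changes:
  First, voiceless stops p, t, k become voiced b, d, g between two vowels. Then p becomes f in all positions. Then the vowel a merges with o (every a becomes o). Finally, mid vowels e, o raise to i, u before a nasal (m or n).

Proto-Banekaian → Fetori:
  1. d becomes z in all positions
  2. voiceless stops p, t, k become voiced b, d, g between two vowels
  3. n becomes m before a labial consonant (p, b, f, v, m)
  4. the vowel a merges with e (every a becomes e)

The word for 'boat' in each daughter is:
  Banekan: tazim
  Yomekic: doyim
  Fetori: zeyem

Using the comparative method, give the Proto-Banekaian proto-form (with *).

*dayem

Position 3: Banekan has z, Yomekic has y, Fetori has y. Yomekic preserves y here (none of its changes turn any other segment into y), so the proto-segment is *y.
Position 2: Banekan has a, Yomekic has o, Fetori has e. Banekan preserves a here (none of its changes turn any other segment into a), so the proto-segment is *a.
Position 4: Banekan has i, Yomekic has i, Fetori has e. Taking the neighbouring segments as reconstructed: Banekan i could go back to *e or *i; Yomekic i could go back to *e or *i; Fetori e could go back to *a or *e — the one source consistent with every daughter is *e.
Continuing position by position gives *dayem; check it forward:
Banekan: *dayem > dazem > dazim > tazim  (by unconditioned shift, vowel merger, unconditioned shift)
Yomekic: start from *dayem.
  rule 1: no change — dayem
  rule 2: no change — dayem
  rule 3 (vowel merger): dayem → doyem
  rule 4 (pre-nasal raising): doyem → doyim
  ⇒ Yomekic doyim
Fetori: start from *dayem.
  rule 1 (unconditioned shift): dayem → zayem
  rule 2: no change — zayem
  rule 3: no change — zayem
  rule 4 (vowel merger): zayem → zeyem
  ⇒ Fetori zeyem
*dayem is the unique common source.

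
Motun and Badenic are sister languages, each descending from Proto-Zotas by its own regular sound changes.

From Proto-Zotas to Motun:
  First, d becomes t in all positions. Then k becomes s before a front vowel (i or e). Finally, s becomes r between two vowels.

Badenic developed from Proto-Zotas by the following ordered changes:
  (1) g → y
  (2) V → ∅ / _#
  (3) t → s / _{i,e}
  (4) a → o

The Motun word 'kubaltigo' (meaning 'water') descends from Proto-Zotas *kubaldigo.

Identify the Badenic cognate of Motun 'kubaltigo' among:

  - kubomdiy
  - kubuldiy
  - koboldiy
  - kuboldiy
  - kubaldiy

Badenic: start from *kubaldigo.
  rule 1 (unconditioned shift): kubaldigo → kubaldiyo
  rule 2 (apocope): kubaldiyo → kubaldiy
  rule 3: no change — kubaldiy
  rule 4 (vowel merger): kubaldiy → kuboldiy
  ⇒ Badenic kuboldiy
Only 'kuboldiy' matches the regular Badenic development of *kubaldigo.

kuboldiy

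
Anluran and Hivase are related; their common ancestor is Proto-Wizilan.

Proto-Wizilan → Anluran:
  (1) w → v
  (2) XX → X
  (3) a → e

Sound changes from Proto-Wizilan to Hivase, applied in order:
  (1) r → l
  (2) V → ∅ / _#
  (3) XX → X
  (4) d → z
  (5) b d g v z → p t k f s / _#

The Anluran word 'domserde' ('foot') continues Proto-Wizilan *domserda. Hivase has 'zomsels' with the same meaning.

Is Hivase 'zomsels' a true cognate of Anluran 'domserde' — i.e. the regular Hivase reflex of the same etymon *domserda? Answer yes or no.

yes

Derive the expected Hivase reflex of *domserda:
Hivase: *domserda
  domserda → domselda   [unconditioned shift]
  domselda → domseld   [apocope]
  domseld (rule 3 does not apply)
  domseld → zomselz   [unconditioned shift]
  zomselz → zomsels   [final devoicing]
  giving Hivase zomsels.
Hivase 'zomsels' matches the regular reflex exactly, so the pair is cognate.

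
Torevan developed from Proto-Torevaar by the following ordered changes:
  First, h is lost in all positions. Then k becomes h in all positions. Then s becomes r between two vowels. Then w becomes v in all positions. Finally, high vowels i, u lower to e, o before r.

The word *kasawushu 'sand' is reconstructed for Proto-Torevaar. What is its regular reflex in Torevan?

Torevan: start from *kasawushu.
  rule 1 (h-loss): kasawushu → kasawusu
  rule 2 (unconditioned shift): kasawusu → hasawusu
  rule 3 (rhotacism): hasawusu → harawuru
  rule 4 (unconditioned shift): harawuru → haravuru
  rule 5 (pre-rhotic lowering): haravuru → haravoru
  ⇒ Torevan haravoru

haravoru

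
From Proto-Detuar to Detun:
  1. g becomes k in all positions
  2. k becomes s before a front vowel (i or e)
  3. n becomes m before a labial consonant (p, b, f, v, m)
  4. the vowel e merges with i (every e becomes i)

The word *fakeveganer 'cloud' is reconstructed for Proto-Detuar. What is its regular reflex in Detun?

Detun: start from *fakeveganer.
  rule 1 (unconditioned shift): fakeveganer → fakevekaner
  rule 2 (palatalisation): fakevekaner → fasevekaner
  rule 3: no change — fasevekaner
  rule 4 (vowel merger): fasevekaner → fasivikanir
  ⇒ Detun fasivikanir

fasivikanir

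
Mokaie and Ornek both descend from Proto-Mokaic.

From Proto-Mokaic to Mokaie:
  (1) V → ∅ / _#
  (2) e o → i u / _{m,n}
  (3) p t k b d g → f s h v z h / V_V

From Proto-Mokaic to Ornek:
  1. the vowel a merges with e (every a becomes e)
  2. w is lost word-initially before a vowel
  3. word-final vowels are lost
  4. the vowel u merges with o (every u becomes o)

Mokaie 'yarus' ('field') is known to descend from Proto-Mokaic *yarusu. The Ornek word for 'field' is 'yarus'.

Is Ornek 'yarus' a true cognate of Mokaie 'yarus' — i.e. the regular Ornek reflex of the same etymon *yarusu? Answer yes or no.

no

Derive the expected Ornek reflex of *yarusu:
Ornek: *yarusu
  yarusu → yerusu   [vowel merger]
  yerusu (rule 2 does not apply)
  yerusu → yerus   [apocope]
  yerus → yeros   [vowel merger]
  giving Ornek yeros.
The regular Ornek reflex would be 'yeros', but the attested form is 'yarus'. The correspondence is irregular, so they are not cognates (the Ornek form has a different source).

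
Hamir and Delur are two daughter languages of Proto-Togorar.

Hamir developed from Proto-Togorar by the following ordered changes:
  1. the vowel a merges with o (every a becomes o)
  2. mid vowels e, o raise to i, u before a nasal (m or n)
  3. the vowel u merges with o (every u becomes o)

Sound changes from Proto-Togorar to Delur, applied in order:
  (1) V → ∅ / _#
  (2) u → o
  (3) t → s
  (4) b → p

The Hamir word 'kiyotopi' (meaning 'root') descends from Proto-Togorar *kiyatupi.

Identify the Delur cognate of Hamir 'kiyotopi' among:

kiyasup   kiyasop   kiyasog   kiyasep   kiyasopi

Delur: *kiyatupi
  kiyatupi → kiyatup   [apocope]
  kiyatup → kiyatop   [vowel merger]
  kiyatop → kiyasop   [unconditioned shift]
  kiyasop (rule 4 does not apply)
  giving Delur kiyasop.

kiyasop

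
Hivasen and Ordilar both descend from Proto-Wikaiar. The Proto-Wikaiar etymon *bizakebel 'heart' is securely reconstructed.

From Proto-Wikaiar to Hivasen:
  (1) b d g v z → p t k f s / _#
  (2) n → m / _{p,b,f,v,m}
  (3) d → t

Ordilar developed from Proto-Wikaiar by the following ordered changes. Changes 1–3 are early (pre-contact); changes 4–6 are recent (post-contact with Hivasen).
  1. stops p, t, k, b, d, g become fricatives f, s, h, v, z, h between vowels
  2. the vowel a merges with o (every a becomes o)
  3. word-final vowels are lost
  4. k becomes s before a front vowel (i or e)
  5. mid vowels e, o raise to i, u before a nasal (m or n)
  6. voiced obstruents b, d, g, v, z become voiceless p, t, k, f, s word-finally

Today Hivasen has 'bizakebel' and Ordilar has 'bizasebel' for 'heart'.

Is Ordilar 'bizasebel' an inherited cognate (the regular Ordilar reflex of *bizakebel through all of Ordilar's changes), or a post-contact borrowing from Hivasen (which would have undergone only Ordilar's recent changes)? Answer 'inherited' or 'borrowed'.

borrowed

If inherited, *bizakebel would pass through all of Ordilar's changes:
Ordilar: *bizakebel > bizahevel > bizohevel  (by intervocalic lenition, vowel merger)
If borrowed from Hivasen 'bizakebel' after the early changes, it would undergo only the recent ones:
  rule 4 (palatalisation): bizakebel → bizasebel
  rule 5 (pre-nasal raising): no change (bizasebel)
  rule 6 (final devoicing): no change (bizasebel)
  ⇒ as a loan: bizasebel
Ordilar 'bizasebel' matches the loan outcome 'bizasebel', not the inherited 'bizohevel' — it skipped the early Ordilar changes, so it was borrowed from Hivasen.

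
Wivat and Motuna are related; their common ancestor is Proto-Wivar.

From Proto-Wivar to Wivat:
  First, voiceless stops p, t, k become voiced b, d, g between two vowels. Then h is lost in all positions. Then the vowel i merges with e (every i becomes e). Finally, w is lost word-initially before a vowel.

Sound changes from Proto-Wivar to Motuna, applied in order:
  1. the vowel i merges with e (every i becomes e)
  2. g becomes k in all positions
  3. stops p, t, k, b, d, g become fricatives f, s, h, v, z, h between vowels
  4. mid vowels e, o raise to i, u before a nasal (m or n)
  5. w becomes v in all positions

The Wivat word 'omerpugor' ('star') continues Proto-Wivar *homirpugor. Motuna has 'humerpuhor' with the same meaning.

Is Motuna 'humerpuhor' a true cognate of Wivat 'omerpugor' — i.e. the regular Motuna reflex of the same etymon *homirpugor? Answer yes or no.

yes

Derive the expected Motuna reflex of *homirpugor:
Motuna: *homirpugor
  homirpugor → homerpugor   [vowel merger]
  homerpugor → homerpukor   [unconditioned shift]
  homerpukor → homerpuhor   [intervocalic lenition]
  homerpuhor → humerpuhor   [pre-nasal raising]
  humerpuhor (rule 5 does not apply)
  giving Motuna humerpuhor.
Motuna 'humerpuhor' matches the regular reflex exactly, so the pair is cognate.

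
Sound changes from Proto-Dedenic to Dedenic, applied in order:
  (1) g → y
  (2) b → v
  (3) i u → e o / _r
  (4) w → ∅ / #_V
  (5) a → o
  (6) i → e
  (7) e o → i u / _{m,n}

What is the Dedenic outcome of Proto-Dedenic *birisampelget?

veresumpelyet

Dedenic: start from *birisampelget.
  rule 1 (unconditioned shift): birisampelget → birisampelyet
  rule 2 (unconditioned shift): birisampelyet → virisampelyet
  rule 3 (pre-rhotic lowering): virisampelyet → verisampelyet
  rule 4: no change — verisampelyet
  rule 5 (vowel merger): verisampelyet → verisompelyet
  rule 6 (vowel merger): verisompelyet → veresompelyet
  rule 7 (pre-nasal raising): veresompelyet → veresumpelyet
  ⇒ Dedenic veresumpelyet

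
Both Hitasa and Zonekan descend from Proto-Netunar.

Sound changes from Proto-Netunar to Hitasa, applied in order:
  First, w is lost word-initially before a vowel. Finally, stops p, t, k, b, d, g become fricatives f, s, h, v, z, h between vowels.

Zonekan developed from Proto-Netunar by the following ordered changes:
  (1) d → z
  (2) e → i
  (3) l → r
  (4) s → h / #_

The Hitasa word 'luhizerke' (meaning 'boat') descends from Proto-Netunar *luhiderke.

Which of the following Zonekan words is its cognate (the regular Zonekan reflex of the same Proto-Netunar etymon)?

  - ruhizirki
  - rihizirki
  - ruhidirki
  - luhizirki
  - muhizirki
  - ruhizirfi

ruhizirki

Zonekan: start from *luhiderke.
  rule 1 (unconditioned shift): luhiderke → luhizerke
  rule 2 (vowel merger): luhizerke → luhizirki
  rule 3 (unconditioned shift): luhizirki → ruhizirki
  rule 4: no change — ruhizirki
  ⇒ Zonekan ruhizirki
Among the options, 'ruhizirki' alone shows every Zonekan change applied in order.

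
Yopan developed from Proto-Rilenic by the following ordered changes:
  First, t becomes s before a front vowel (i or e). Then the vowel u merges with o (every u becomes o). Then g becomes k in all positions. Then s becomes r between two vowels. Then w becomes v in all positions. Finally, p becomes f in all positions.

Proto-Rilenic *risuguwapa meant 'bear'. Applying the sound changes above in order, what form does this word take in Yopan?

Yopan: start from *risuguwapa.
  rule 1: no change — risuguwapa
  rule 2 (vowel merger): risuguwapa → risogowapa
  rule 3 (unconditioned shift): risogowapa → risokowapa
  rule 4 (rhotacism): risokowapa → rirokowapa
  rule 5 (unconditioned shift): rirokowapa → rirokovapa
  rule 6 (unconditioned shift): rirokovapa → rirokovafa
  ⇒ Yopan rirokovafa

rirokovafa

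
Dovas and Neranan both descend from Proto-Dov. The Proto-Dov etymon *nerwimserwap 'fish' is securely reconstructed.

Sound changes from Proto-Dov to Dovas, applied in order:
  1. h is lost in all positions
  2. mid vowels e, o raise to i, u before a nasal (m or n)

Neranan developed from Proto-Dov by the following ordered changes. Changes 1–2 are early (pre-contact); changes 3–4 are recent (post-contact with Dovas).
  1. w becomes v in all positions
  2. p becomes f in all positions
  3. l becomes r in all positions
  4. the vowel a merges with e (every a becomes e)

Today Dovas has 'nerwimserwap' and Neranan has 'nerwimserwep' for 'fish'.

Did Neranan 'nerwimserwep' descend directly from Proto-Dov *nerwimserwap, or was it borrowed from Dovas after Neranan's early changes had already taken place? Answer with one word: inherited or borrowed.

If inherited, *nerwimserwap would pass through all of Neranan's changes:
Neranan: *nerwimserwap
  nerwimserwap → nervimservap   [unconditioned shift]
  nervimservap → nervimservaf   [unconditioned shift]
  nervimservaf (rule 3 does not apply)
  nervimservaf → nervimservef   [vowel merger]
  giving Neranan nervimservef.
If borrowed from Dovas 'nerwimserwap' after the early changes, it would undergo only the recent ones:
  rule 3 (unconditioned shift): no change (nerwimserwap)
  rule 4 (vowel merger): nerwimserwap → nerwimserwep
  ⇒ as a loan: nerwimserwep
Neranan 'nerwimserwep' matches the loan outcome 'nerwimserwep', not the inherited 'nervimservef' — it skipped the early Neranan changes, so it was borrowed from Dovas.

borrowed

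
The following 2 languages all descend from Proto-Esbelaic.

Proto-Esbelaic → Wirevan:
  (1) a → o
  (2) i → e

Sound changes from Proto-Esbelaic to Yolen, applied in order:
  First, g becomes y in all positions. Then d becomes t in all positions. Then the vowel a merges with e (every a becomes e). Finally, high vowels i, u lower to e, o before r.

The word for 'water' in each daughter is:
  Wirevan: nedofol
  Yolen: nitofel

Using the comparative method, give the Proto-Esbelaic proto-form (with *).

*nidofal

Position 2: Wirevan has e, Yolen has i. Yolen preserves i here (none of its changes turn any other segment into i), so the proto-segment is *i.
Position 3: Wirevan has d, Yolen has t. Wirevan preserves d here (none of its changes turn any other segment into d), so the proto-segment is *d.
Position 6: Wirevan has o, Yolen has e. Taking the neighbouring segments as reconstructed: Wirevan o could go back to *a or *o; Yolen e could go back to *a or *e — the one source consistent with every daughter is *a.
The remaining positions agree across the daughters. Check the candidate against every language:
Wirevan: start from *nidofal.
  rule 1 (vowel merger): nidofal → nidofol
  rule 2 (vowel merger): nidofol → nedofol
  ⇒ Wirevan nedofol
Yolen: *nidofal
  nidofal (rule 1 does not apply)
  nidofal → nitofal   [unconditioned shift]
  nitofal → nitofel   [vowel merger]
  nitofel (rule 4 does not apply)
  giving Yolen nitofel.
Only *nidofal yields all of Wirevan nedofol, Yolen nitofel.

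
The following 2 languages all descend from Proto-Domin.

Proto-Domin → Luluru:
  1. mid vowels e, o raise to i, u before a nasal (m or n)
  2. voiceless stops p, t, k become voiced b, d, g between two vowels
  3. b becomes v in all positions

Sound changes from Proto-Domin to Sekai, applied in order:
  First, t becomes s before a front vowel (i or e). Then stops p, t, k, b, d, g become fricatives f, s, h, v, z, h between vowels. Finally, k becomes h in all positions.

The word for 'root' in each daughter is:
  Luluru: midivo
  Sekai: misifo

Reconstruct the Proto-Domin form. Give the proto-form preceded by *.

*mitipo

Position 5: Luluru has v, Sekai has f. Taking the neighbouring segments as reconstructed: Luluru v could go back to *p or *b or *v; Sekai f could go back to *p or *f — the one source consistent with every daughter is *p.
Position 3: Luluru has d, Sekai has s. Taking the neighbouring segments as reconstructed: Luluru d could go back to *t or *d; Sekai s could go back to *t or *s — the one source consistent with every daughter is *t.
The remaining positions agree across the daughters. Check the candidate against every language:
Luluru: *mitipo > midibo > midivo  (by intervocalic voicing, unconditioned shift)
Sekai: *mitipo
  mitipo → misipo   [palatalisation]
  misipo → misifo   [intervocalic lenition]
  misifo (rule 3 does not apply)
  giving Sekai misifo.
Only *mitipo yields all of Luluru midivo, Sekai misifo.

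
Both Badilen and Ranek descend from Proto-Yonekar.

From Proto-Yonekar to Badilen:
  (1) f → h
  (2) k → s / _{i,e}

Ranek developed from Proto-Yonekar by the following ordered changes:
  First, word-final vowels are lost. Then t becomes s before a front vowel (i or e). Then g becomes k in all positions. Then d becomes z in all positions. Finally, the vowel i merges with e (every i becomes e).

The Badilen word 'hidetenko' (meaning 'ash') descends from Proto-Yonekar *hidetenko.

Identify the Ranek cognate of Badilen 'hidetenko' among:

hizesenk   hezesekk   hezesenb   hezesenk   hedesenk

hezesenk

Ranek: *hidetenko > hidetenk > hidesenk > hizesenk > hezesenk  (by apocope, palatalisation, unconditioned shift, vowel merger)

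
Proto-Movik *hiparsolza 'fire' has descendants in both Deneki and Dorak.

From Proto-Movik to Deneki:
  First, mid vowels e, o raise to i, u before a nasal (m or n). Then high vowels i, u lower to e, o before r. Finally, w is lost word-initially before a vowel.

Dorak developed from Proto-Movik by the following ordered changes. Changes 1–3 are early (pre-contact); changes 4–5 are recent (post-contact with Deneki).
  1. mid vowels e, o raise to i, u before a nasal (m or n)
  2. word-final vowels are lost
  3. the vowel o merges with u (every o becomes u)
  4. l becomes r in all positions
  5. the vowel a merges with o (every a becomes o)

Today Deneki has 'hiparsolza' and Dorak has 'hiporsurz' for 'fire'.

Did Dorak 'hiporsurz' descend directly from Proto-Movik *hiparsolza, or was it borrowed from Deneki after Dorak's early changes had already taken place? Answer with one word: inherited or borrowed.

If inherited, *hiparsolza would pass through all of Dorak's changes:
Dorak: start from *hiparsolza.
  rule 1: no change — hiparsolza
  rule 2 (apocope): hiparsolza → hiparsolz
  rule 3 (vowel merger): hiparsolz → hiparsulz
  rule 4 (unconditioned shift): hiparsulz → hiparsurz
  rule 5 (vowel merger): hiparsurz → hiporsurz
  ⇒ Dorak hiporsurz
If borrowed from Deneki 'hiparsolza' after the early changes, it would undergo only the recent ones:
  rule 4 (unconditioned shift): hiparsolza → hiparsorza
  rule 5 (vowel merger): hiparsorza → hiporsorzo
  ⇒ as a loan: hiporsorzo
Dorak 'hiporsurz' matches the inherited outcome exactly, so it is an inherited cognate, not a loan.

inherited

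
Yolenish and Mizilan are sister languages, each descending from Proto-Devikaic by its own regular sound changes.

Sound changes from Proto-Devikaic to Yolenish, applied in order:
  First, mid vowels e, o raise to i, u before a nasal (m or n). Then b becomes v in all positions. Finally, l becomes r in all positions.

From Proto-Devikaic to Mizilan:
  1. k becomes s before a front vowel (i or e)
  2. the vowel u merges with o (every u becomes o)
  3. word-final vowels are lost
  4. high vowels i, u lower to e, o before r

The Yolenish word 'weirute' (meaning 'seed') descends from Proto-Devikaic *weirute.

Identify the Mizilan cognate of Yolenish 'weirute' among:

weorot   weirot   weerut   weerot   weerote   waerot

weerot

Mizilan: start from *weirute.
  rule 1: no change — weirute
  rule 2 (vowel merger): weirute → weirote
  rule 3 (apocope): weirote → weirot
  rule 4 (pre-rhotic lowering): weirot → weerot
  ⇒ Mizilan weerot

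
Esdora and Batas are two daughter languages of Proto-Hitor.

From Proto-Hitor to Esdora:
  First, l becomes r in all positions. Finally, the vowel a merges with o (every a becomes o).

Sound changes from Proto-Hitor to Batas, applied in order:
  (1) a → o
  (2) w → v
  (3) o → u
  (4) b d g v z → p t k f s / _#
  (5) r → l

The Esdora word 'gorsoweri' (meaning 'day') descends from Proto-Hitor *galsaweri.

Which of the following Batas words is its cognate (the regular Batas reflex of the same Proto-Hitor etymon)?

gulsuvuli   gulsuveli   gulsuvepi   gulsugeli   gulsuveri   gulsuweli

gulsuveli

Batas: *galsaweri
  galsaweri → golsoweri   [vowel merger]
  golsoweri → golsoveri   [unconditioned shift]
  golsoveri → gulsuveri   [vowel merger]
  gulsuveri (rule 4 does not apply)
  gulsuveri → gulsuveli   [unconditioned shift]
  giving Batas gulsuveli.
Only 'gulsuveli' matches the regular Batas development of *galsaweri.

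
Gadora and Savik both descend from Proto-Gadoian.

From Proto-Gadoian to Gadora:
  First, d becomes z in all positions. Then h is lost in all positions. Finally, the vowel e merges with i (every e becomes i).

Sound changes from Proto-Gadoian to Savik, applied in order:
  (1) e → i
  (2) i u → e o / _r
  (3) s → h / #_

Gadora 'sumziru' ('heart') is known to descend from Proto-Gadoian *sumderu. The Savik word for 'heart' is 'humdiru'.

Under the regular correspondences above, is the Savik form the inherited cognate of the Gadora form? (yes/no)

no

Derive the expected Savik reflex of *sumderu:
Savik: *sumderu > sumdiru > sumderu > humderu  (by vowel merger, pre-rhotic lowering, debuccalisation)
The regular Savik reflex would be 'humderu', but the attested form is 'humdiru'. The correspondence is irregular, so they are not cognates (the Savik form has a different source).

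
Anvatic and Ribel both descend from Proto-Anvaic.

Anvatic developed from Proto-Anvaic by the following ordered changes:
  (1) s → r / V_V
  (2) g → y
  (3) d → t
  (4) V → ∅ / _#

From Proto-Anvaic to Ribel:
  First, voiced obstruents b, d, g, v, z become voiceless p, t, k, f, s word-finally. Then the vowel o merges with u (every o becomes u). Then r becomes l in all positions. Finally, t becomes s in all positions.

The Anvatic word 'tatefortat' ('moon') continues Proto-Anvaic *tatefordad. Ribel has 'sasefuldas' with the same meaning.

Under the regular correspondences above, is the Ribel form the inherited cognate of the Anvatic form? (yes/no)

Derive the expected Ribel reflex of *tatefordad:
Ribel: *tatefordad
  tatefordad → tatefordat   [final devoicing]
  tatefordat → tatefurdat   [vowel merger]
  tatefurdat → tatefuldat   [unconditioned shift]
  tatefuldat → sasefuldas   [unconditioned shift]
  giving Ribel sasefuldas.
Ribel 'sasefuldas' matches the regular reflex exactly, so the pair is cognate.

yes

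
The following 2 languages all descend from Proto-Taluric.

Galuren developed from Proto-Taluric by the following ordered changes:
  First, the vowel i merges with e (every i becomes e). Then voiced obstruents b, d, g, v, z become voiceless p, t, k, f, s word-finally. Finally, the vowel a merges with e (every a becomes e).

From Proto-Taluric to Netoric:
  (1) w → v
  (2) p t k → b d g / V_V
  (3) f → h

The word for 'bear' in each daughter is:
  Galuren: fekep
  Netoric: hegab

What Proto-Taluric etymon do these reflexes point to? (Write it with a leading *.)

*fekab

Position 4: Galuren has e, Netoric has a. Netoric preserves a here (none of its changes turn any other segment into a), so the proto-segment is *a.
Position 5: Galuren has p, Netoric has b. Taking the neighbouring segments as reconstructed: Galuren p could go back to *p or *b; Netoric b can only go back to *b — the one source consistent with every daughter is *b.
Verify the candidate proto-form against each daughter:
Galuren: *fekab > fekap > fekep  (by final devoicing, vowel merger)
Netoric: start from *fekab.
  rule 1: no change — fekab
  rule 2 (intervocalic voicing): fekab → fegab
  rule 3 (unconditioned shift): fegab → hegab
  ⇒ Netoric hegab
*fekab is the unique common source.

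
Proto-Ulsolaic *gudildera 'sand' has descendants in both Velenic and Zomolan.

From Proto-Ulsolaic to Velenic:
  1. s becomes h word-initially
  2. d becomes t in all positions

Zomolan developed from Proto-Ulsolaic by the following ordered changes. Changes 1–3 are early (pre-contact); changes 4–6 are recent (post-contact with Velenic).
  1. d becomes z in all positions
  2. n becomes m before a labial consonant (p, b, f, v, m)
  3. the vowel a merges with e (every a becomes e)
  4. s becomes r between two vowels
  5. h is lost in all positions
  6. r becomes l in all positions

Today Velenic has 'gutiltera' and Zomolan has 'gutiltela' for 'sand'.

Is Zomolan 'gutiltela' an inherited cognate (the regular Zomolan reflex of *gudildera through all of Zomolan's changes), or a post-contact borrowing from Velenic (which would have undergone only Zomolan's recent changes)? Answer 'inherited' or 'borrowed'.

If inherited, *gudildera would pass through all of Zomolan's changes:
Zomolan: *gudildera > guzilzera > guzilzere > guzilzele  (by unconditioned shift, vowel merger, unconditioned shift)
If borrowed from Velenic 'gutiltera' after the early changes, it would undergo only the recent ones:
  rule 4 (rhotacism): no change (gutiltera)
  rule 5 (h-loss): no change (gutiltera)
  rule 6 (unconditioned shift): gutiltera → gutiltela
  ⇒ as a loan: gutiltela
Zomolan 'gutiltela' matches the loan outcome 'gutiltela', not the inherited 'guzilzele' — it skipped the early Zomolan changes, so it was borrowed from Velenic.

borrowed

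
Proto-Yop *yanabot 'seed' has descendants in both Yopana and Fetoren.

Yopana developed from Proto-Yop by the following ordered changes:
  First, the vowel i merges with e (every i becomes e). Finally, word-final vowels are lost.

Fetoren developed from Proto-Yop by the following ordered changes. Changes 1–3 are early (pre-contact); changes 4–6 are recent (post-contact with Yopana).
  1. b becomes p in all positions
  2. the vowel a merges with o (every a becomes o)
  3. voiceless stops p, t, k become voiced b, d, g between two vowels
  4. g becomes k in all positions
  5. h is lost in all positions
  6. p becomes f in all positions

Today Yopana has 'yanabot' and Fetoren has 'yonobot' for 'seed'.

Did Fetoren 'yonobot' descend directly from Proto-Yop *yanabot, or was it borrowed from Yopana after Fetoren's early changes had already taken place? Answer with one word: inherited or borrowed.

If inherited, *yanabot would pass through all of Fetoren's changes:
Fetoren: start from *yanabot.
  rule 1 (unconditioned shift): yanabot → yanapot
  rule 2 (vowel merger): yanapot → yonopot
  rule 3 (intervocalic voicing): yonopot → yonobot
  rule 4: no change — yonobot
  rule 5: no change — yonobot
  rule 6: no change — yonobot
  ⇒ Fetoren yonobot
If borrowed from Yopana 'yanabot' after the early changes, it would undergo only the recent ones:
  rule 4 (unconditioned shift): no change (yanabot)
  rule 5 (h-loss): no change (yanabot)
  rule 6 (unconditioned shift): no change (yanabot)
  ⇒ as a loan: yanabot
Fetoren 'yonobot' matches the inherited outcome exactly, so it is an inherited cognate, not a loan.

inherited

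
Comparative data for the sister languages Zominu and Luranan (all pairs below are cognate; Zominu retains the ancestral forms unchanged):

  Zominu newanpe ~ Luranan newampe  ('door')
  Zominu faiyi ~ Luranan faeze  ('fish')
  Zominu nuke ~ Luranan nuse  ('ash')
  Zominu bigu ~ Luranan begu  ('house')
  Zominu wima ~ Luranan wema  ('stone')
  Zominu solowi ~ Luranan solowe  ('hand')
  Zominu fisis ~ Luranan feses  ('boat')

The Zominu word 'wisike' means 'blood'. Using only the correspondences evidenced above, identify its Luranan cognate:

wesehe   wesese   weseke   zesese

bigu ~ begu, fisis ~ feses — Zominu i corresponds to Luranan e after a consonant, before a consonant other than r, m, n, p, b, f, v.
nuke ~ nuse — Zominu k corresponds to Luranan s between vowels (before a front vowel).
Applying these to Zominu 'wisike':
  wisike → wesike   (i→e after a consonant, before a consonant other than r, m, n, p, b, f, v)
  wesike → weseke   (i→e after a consonant, before a consonant other than r, m, n, p, b, f, v)
  weseke → wesese   (k→s between vowels (before a front vowel))
So the Luranan cognate is 'wesese'.

wesese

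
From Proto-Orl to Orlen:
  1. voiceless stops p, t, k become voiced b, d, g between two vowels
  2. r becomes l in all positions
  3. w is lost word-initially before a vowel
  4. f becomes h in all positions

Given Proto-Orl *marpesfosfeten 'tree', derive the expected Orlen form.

Orlen: *marpesfosfeten
  marpesfosfeten → marpesfosfeden   [intervocalic voicing]
  marpesfosfeden → malpesfosfeden   [unconditioned shift]
  malpesfosfeden (rule 3 does not apply)
  malpesfosfeden → malpeshosheden   [unconditioned shift]
  giving Orlen malpeshosheden.

malpeshosheden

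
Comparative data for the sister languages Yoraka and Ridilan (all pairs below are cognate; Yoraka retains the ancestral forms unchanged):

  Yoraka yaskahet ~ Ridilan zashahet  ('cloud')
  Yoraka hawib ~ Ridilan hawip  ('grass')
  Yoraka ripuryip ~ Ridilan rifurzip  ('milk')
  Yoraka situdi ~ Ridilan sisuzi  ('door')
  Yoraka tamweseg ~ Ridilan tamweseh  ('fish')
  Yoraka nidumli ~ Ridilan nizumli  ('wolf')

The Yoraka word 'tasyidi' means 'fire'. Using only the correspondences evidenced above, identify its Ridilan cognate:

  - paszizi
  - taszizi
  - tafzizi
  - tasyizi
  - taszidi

ripuryip ~ rifurzip — Yoraka y corresponds to Ridilan z after a consonant, before a front vowel.
situdi ~ sisuzi — Yoraka d corresponds to Ridilan z between vowels (before a front vowel).
Applying these to Yoraka 'tasyidi':
  tasyidi → taszidi   (y→z after a consonant, before a front vowel)
  taszidi → taszizi   (d→z between vowels (before a front vowel))
So the Ridilan cognate is 'taszizi'.

taszizi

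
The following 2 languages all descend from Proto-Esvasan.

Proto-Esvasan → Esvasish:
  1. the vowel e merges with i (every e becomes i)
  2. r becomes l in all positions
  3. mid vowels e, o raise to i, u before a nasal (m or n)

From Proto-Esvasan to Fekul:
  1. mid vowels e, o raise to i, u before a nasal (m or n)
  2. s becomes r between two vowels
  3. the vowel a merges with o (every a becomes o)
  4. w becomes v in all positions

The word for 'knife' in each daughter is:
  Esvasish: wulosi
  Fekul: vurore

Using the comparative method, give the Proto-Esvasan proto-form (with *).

*wurose

Position 3: Esvasish has l, Fekul has r. Taking the neighbouring segments as reconstructed: Esvasish l could go back to *l or *r; Fekul r could go back to *s or *r — the one source consistent with every daughter is *r.
Position 6: Esvasish has i, Fekul has e. Fekul preserves e here (none of its changes turn any other segment into e), so the proto-segment is *e.
Position 5: Esvasish has s, Fekul has r. Esvasish preserves s here (none of its changes turn any other segment into s), so the proto-segment is *s.
This points to *wurose. Verify forward in each daughter:
Esvasish: start from *wurose.
  rule 1 (vowel merger): wurose → wurosi
  rule 2 (unconditioned shift): wurosi → wulosi
  rule 3: no change — wulosi
  ⇒ Esvasish wulosi
Fekul: *wurose > wurore > vurore  (by rhotacism, unconditioned shift)
*wurose is the unique common source.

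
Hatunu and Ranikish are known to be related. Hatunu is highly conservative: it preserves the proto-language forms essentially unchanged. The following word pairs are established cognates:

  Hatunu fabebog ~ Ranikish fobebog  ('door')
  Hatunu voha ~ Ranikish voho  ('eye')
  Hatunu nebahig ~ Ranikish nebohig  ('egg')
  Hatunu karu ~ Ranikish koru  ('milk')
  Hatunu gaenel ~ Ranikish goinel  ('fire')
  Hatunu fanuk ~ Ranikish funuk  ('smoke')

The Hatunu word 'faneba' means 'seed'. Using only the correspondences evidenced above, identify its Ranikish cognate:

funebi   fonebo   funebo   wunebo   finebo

fanuk ~ funuk — Hatunu a corresponds to Ranikish u after a consonant, before a nasal.
voha ~ voho — Hatunu a corresponds to Ranikish o word-finally.
Applying these to Hatunu 'faneba':
  faneba → funeba   (a→u after a consonant, before a nasal)
  funeba → funebo   (a→o word-finally)
So the Ranikish cognate is 'funebo'.

funebo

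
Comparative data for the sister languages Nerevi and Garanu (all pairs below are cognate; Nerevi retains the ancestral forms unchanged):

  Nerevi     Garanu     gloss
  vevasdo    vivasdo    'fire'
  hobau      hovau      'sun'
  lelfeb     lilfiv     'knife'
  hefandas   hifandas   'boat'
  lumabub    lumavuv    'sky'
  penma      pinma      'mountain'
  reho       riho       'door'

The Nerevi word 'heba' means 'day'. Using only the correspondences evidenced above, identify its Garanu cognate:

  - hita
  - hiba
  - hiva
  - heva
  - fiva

lelfeb ~ lilfiv — Nerevi e corresponds to Garanu i after a consonant, before a labial obstruent.
hobau ~ hovau — Nerevi b corresponds to Garanu v between vowels (before a back vowel).
Applying these to Nerevi 'heba':
  heba → hiba   (e→i after a consonant, before a labial obstruent)
  hiba → hiva   (b→v between vowels (before a back vowel))
So the Garanu cognate is 'hiva'.

hiva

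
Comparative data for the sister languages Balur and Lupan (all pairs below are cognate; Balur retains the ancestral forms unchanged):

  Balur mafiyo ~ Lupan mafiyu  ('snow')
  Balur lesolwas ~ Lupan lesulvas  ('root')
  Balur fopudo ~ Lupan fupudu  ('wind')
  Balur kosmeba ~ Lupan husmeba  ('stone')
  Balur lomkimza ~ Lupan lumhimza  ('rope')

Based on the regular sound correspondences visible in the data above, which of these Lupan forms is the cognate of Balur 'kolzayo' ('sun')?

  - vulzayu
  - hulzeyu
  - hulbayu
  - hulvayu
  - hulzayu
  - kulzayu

hulzayu

kosmeba ~ husmeba — Balur k corresponds to Lupan h word-initially before a back vowel.
lesolwas ~ lesulvas, kosmeba ~ husmeba — Balur o corresponds to Lupan u after a consonant, before a consonant other than r, m, n, p, b, f, v.
mafiyo ~ mafiyu, fopudo ~ fupudu — Balur o corresponds to Lupan u word-finally.
Applying these to Balur 'kolzayo':
  kolzayo → holzayo   (k→h word-initially before a back vowel)
  holzayo → hulzayo   (o→u after a consonant, before a consonant other than r, m, n, p, b, f, v)
  hulzayo → hulzayu   (o→u word-finally)
So the Lupan cognate is 'hulzayu'.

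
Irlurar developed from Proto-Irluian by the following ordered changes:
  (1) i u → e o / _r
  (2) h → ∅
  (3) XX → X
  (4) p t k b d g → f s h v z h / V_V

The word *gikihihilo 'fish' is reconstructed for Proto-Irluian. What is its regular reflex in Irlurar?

gihilo

Irlurar: start from *gikihihilo.
  rule 1: no change — gikihihilo
  rule 2 (h-loss): gikihihilo → gikiiilo
  rule 3 (degemination): gikiiilo → gikilo
  rule 4 (intervocalic lenition): gikilo → gihilo
  ⇒ Irlurar gihilo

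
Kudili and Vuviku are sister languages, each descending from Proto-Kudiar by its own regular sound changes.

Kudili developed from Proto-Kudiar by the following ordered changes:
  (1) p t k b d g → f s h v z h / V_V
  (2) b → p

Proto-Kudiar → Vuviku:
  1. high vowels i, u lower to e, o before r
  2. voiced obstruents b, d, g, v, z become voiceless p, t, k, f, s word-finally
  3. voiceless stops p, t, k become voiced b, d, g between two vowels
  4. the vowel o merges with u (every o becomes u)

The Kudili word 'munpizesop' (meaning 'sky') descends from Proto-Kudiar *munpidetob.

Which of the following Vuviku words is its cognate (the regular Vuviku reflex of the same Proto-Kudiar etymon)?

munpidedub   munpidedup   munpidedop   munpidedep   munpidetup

Vuviku: *munpidetob
  munpidetob (rule 1 does not apply)
  munpidetob → munpidetop   [final devoicing]
  munpidetop → munpidedop   [intervocalic voicing]
  munpidedop → munpidedup   [vowel merger]
  giving Vuviku munpidedup.
The other candidates each miss or misapply at least one Vuviku change.

munpidedup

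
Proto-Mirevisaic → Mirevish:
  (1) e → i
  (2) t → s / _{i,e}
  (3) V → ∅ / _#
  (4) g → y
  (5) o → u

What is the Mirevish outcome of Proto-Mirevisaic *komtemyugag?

kumsimyuyay

Mirevish: start from *komtemyugag.
  rule 1 (vowel merger): komtemyugag → komtimyugag
  rule 2 (palatalisation): komtimyugag → komsimyugag
  rule 3: no change — komsimyugag
  rule 4 (unconditioned shift): komsimyugag → komsimyuyay
  rule 5 (vowel merger): komsimyuyay → kumsimyuyay
  ⇒ Mirevish kumsimyuyay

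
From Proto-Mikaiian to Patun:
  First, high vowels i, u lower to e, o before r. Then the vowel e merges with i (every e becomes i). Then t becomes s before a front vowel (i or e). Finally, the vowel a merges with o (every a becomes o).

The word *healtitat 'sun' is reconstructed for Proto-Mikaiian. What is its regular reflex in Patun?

hiolsitot

Patun: start from *healtitat.
  rule 1: no change — healtitat
  rule 2 (vowel merger): healtitat → hialtitat
  rule 3 (palatalisation): hialtitat → hialsitat
  rule 4 (vowel merger): hialsitat → hiolsitot
  ⇒ Patun hiolsitot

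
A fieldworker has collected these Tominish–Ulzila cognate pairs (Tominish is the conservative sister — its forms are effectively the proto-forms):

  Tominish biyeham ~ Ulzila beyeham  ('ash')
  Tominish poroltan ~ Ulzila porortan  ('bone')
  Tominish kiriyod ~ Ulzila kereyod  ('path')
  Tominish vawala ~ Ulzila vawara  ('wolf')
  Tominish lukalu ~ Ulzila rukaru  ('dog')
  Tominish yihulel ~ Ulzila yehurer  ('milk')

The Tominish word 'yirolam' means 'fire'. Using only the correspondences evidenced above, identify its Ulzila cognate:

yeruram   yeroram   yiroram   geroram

kiriyod ~ kereyod — Tominish i corresponds to Ulzila e after a consonant, before r.
vawala ~ vawara — Tominish l corresponds to Ulzila r between vowels (before a back vowel).
Applying these to Tominish 'yirolam':
  yirolam → yerolam   (i→e after a consonant, before r)
  yerolam → yeroram   (l→r between vowels (before a back vowel))
So the Ulzila cognate is 'yeroram'.

yeroram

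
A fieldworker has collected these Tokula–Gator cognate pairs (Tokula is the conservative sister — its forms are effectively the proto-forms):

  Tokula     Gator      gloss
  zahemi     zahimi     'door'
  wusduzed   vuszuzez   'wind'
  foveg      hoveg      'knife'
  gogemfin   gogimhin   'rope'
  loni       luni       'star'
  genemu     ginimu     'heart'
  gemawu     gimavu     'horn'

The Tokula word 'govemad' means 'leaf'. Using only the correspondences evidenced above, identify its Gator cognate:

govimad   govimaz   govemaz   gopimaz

govimaz

zahemi ~ zahimi, gogemfin ~ gogimhin — Tokula e corresponds to Gator i after a consonant, before a nasal.
wusduzed ~ vuszuzez — Tokula d corresponds to Gator z word-finally.
Applying these to Tokula 'govemad':
  govemad → govimad   (e→i after a consonant, before a nasal)
  govimad → govimaz   (d→z word-finally)
So the Gator cognate is 'govimaz'.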